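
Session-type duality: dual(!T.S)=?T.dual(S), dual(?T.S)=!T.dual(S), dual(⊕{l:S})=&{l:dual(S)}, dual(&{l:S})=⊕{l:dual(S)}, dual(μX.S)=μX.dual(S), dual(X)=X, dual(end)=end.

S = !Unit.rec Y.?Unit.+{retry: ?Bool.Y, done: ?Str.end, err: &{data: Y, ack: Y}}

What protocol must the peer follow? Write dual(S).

?Unit.rec Y.!Unit.&{retry: !Bool.Y, done: !Str.end, err: +{data: Y, ack: Y}}

!Unit = ?Unit
  rec Y = rec Y  (μ self-dual)
    ?Unit = !Unit
      +{retry,done,err} = &{retry,done,err}  (internal→external)
        • retry:
          ?Bool = !Bool
            dual(Y) = Y
        • done:
          ?Str = !Str
            dual(end) = end
        • err:
          &{data,ack} = +{data,ack}  (offer→select)
            • data:
              dual(Y) = Y
            • ack:
              dual(Y) = Y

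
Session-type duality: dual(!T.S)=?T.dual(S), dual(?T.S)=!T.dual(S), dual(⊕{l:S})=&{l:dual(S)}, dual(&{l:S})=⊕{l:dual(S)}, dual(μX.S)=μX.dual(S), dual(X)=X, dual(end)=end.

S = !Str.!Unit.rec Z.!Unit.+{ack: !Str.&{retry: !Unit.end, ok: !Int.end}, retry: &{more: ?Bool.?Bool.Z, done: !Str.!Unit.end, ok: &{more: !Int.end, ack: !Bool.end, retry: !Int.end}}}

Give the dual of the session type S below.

!Str ↦ ?Str
  !Unit ↦ ?Unit
    rec Z ↦ rec Z  (rec unchanged)
      !Unit ↦ ?Unit
        +{ack,retry} ↦ &{ack,retry}  (⊕→&)
          case ack:
            !Str ↦ ?Str
              &{retry,ok} ↦ +{retry,ok}  (offer→select)
                case retry:
                  !Unit ↦ ?Unit
                    end self-dual
                case ok:
                  !Int ↦ ?Int
                    end self-dual
          case retry:
            &{more,done,ok} ↦ +{more,done,ok}  (offer→select)
              case more:
                ?Bool ↦ !Bool
                  ?Bool ↦ !Bool
                    Z self-dual
              case done:
                !Str ↦ ?Str
                  !Unit ↦ ?Unit
                    end self-dual
              case ok:
                &{more,ack,retry} ↦ +{more,ack,retry}  (offer→select)
                  case more:
                    !Int ↦ ?Int
                      end self-dual
                  case ack:
                    !Bool ↦ ?Bool
                      end self-dual
                  case retry:
                    !Int ↦ ?Int
                      end self-dual

?Str.?Unit.rec Z.?Unit.&{ack: ?Str.+{retry: ?Unit.end, ok: ?Int.end}, retry: +{more: !Bool.!Bool.Z, done: ?Str.?Unit.end, ok: +{more: ?Int.end, ack: ?Bool.end, retry: ?Int.end}}}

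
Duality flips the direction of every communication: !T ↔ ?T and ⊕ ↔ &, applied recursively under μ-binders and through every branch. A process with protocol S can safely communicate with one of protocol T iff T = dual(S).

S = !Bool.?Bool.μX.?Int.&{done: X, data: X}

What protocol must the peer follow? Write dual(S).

?Bool.!Bool.μX.!Int.⊕{done: X, data: X}

!Bool ↦ ?Bool
  ?Bool ↦ !Bool
    μX ↦ μX  (μ self-dual)
      ?Int ↦ !Int
        &{done,data} ↦ ⊕{done,data}  (external→internal)
          [done]
            X self-dual
          [data]
            X self-dual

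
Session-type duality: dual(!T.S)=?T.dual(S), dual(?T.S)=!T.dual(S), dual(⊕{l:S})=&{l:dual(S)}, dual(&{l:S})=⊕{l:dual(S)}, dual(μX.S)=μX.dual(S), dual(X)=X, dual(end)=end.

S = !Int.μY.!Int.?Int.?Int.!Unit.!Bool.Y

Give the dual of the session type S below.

?Int.μY.?Int.!Int.!Int.?Unit.?Bool.Y

!Int ↦ ?Int
  μY ↦ μY  (binder kept)
    !Int ↦ ?Int
      ?Int ↦ !Int
        ?Int ↦ !Int
          !Unit ↦ ?Unit
            !Bool ↦ ?Bool
              dual(Y) = Y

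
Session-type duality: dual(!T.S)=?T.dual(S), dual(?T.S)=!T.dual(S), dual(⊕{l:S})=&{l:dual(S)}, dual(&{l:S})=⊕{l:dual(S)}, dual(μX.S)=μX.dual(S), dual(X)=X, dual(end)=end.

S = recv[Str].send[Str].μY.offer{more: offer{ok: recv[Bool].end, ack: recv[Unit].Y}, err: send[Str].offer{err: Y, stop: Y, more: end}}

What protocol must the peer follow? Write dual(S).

send[Str].recv[Str].μY.select{more: select{ok: send[Bool].end, ack: send[Unit].Y}, err: recv[Str].select{err: Y, stop: Y, more: end}}

recv[Str] ↦ send[Str]
  send[Str] ↦ recv[Str]
    μY ↦ μY  (binder kept)
      offer{more,err} ↦ select{more,err}  (&→⊕)
        case more:
          offer{ok,ack} ↦ select{ok,ack}  (&→⊕)
            case ok:
              recv[Bool] ↦ send[Bool]
                end ↦ end
            case ack:
              recv[Unit] ↦ send[Unit]
                Y ↦ Y
        case err:
          send[Str] ↦ recv[Str]
            offer{err,stop,more} ↦ select{err,stop,more}  (&→⊕)
              case err:
                Y ↦ Y
              case stop:
                Y ↦ Y
              case more:
                end ↦ end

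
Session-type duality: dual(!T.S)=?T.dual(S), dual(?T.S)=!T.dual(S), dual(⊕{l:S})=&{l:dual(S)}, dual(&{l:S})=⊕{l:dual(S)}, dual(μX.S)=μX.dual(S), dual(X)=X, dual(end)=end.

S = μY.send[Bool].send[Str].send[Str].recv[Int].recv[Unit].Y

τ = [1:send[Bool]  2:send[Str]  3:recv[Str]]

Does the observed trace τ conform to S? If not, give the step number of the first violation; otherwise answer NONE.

3

step 1: send[Bool]  ✓  state: send[Str].send[Str].recv[Int].recv[Unit].μY.…
step 2: send[Str]  ✓  state: send[Str].recv[Int].recv[Unit].μY.…
step 3: got recv[Str], protocol expects send[Str]  ✗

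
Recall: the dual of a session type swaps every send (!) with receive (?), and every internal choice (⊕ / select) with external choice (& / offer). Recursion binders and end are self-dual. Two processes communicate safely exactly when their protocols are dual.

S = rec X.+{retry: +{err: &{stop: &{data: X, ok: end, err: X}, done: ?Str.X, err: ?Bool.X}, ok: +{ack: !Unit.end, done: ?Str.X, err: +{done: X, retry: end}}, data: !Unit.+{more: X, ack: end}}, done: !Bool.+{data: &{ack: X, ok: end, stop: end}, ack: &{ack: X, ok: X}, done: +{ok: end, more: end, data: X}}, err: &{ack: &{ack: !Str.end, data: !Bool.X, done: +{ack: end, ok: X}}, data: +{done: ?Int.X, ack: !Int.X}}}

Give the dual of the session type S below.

rec X ↦ rec X  (binder kept)
  +{retry,done,err} ↦ &{retry,done,err}  (select→offer)
    case retry:
      +{err,ok,data} ↦ &{err,ok,data}  (select→offer)
        case err:
          &{stop,done,err} ↦ +{stop,done,err}  (offer→select)
            case stop:
              &{data,ok,err} ↦ +{data,ok,err}  (offer→select)
                case data:
                  X ↦ X
                case ok:
                  end ↦ end
                case err:
                  X ↦ X
            case done:
              ?Str ↦ !Str
                X ↦ X
            case err:
              ?Bool ↦ !Bool
                X ↦ X
        case ok:
          +{ack,done,err} ↦ &{ack,done,err}  (select→offer)
            case ack:
              !Unit ↦ ?Unit
                end ↦ end
            case done:
              ?Str ↦ !Str
                X ↦ X
            case err:
              +{done,retry} ↦ &{done,retry}  (select→offer)
                case done:
                  X ↦ X
                case retry:
                  end ↦ end
        case data:
          !Unit ↦ ?Unit
            +{more,ack} ↦ &{more,ack}  (select→offer)
              case more:
                X ↦ X
              case ack:
                end ↦ end
    case done:
      !Bool ↦ ?Bool
        +{data,ack,done} ↦ &{data,ack,done}  (select→offer)
          case data:
            &{ack,ok,stop} ↦ +{ack,ok,stop}  (offer→select)
              case ack:
                X ↦ X
              case ok:
                end ↦ end
              case stop:
                end ↦ end
          case ack:
            &{ack,ok} ↦ +{ack,ok}  (offer→select)
              case ack:
                X ↦ X
              case ok:
                X ↦ X
          case done:
            +{ok,more,data} ↦ &{ok,more,data}  (select→offer)
              case ok:
                end ↦ end
              case more:
                end ↦ end
              case data:
                X ↦ X
    case err:
      &{ack,data} ↦ +{ack,data}  (offer→select)
        case ack:
          &{ack,data,done} ↦ +{ack,data,done}  (offer→select)
            case ack:
              !Str ↦ ?Str
                end ↦ end
            case data:
              !Bool ↦ ?Bool
                X ↦ X
            case done:
              +{ack,ok} ↦ &{ack,ok}  (select→offer)
                case ack:
                  end ↦ end
                case ok:
                  X ↦ X
        case data:
          +{done,ack} ↦ &{done,ack}  (select→offer)
            case done:
              ?Int ↦ !Int
                X ↦ X
            case ack:
              !Int ↦ ?Int
                X ↦ X

rec X.&{retry: &{err: +{stop: +{data: X, ok: end, err: X}, done: !Str.X, err: !Bool.X}, ok: &{ack: ?Unit.end, done: !Str.X, err: &{done: X, retry: end}}, data: ?Unit.&{more: X, ack: end}}, done: ?Bool.&{data: +{ack: X, ok: end, stop: end}, ack: +{ack: X, ok: X}, done: &{ok: end, more: end, data: X}}, err: +{ack: +{ack: ?Str.end, data: ?Bool.X, done: &{ack: end, ok: X}}, data: &{done: !Int.X, ack: ?Int.X}}}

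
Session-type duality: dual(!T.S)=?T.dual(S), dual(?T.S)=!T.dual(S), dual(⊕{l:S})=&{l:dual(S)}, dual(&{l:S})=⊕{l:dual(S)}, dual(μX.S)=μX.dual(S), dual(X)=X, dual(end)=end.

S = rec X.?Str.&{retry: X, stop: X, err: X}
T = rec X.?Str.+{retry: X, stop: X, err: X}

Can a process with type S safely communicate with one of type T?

rec X ‖ rec X  ✓ (μ self-dual)
  ?Str ‖ ?Str  ✗ same direction on both sides — not dual

NO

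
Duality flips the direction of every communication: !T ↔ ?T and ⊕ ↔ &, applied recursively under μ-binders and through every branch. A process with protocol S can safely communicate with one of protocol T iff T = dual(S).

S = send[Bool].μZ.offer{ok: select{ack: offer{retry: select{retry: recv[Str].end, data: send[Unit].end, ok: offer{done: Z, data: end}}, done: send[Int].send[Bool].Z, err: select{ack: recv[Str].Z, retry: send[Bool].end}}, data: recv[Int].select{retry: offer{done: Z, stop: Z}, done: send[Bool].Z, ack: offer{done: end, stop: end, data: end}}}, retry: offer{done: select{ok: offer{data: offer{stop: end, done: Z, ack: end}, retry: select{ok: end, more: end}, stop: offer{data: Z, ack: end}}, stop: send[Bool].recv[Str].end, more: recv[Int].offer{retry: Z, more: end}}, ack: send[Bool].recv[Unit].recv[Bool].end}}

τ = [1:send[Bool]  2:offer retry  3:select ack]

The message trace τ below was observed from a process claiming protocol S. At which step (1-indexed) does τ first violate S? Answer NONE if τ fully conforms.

[1] send[Bool]  match  state: μZ.…
[2] offer retry  match  state: offer{done: select{ok: offer{data: offer{stop: end, done: μZ.…, ack: end}, retry: select{ok: end, more: end}, stop: offer{data: μZ.…, ack: end}}, stop: send[Bool].recv[Str].end, more: recv[Int].offer{retry: μZ.…, more: end}}, ack: send[Bool].recv[Unit].recv[Bool].end}
[3] got select ack, protocol expects offer done or offer ack  ✗

3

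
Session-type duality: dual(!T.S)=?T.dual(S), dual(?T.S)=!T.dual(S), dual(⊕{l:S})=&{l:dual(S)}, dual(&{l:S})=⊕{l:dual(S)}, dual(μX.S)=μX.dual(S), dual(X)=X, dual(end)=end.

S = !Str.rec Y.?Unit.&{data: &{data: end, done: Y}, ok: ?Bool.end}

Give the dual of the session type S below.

?Str.rec Y.!Unit.+{data: +{data: end, done: Y}, ok: !Bool.end}

!Str ↦ ?Str
  rec Y ↦ rec Y  (μ self-dual)
    ?Unit ↦ !Unit
      &{data,ok} ↦ +{data,ok}  (&→⊕)
        • data:
          &{data,done} ↦ +{data,done}  (&→⊕)
            • data:
              end ↦ end
            • done:
              Y ↦ Y
        • ok:
          ?Bool ↦ !Bool
            end ↦ end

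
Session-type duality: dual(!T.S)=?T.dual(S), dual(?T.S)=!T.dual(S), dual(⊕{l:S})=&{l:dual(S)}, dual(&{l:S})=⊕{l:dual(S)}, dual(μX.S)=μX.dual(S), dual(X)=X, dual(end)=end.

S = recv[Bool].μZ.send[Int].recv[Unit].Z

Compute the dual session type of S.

recv[Bool] → send[Bool]
  μZ → μZ  (μ self-dual)
    send[Int] → recv[Int]
      recv[Unit] → send[Unit]
        dual(Z) = Z

send[Bool].μZ.recv[Int].send[Unit].Z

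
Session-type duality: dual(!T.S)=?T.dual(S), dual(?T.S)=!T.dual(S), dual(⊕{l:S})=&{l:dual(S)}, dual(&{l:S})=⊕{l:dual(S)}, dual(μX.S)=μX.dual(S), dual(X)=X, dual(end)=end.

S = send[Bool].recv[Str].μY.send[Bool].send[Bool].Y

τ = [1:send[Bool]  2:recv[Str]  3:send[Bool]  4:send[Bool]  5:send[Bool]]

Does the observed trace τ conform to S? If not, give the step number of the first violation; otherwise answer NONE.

@1 send[Bool]  ok  state: recv[Str].μY.…
@2 recv[Str]  ok  state: μY.…
@3 send[Bool]  ok  state: send[Bool].μY.…
@4 send[Bool]  ok  state: μY.…
@5 send[Bool]  ok  state: send[Bool].μY.…
all 5 steps conform

NONE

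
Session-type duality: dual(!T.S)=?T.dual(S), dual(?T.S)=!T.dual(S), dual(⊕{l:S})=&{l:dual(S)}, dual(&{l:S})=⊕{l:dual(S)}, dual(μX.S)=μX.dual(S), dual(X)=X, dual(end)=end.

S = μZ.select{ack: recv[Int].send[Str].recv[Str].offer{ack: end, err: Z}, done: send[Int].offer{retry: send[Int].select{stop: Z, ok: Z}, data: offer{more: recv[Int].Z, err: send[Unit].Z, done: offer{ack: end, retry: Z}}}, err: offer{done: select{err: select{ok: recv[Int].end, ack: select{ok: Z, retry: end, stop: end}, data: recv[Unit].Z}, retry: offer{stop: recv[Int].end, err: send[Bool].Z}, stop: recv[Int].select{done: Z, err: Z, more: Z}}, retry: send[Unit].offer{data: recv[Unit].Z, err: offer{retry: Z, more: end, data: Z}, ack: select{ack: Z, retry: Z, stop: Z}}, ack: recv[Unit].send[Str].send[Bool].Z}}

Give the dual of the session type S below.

μZ ↦ μZ  (rec unchanged)
  select{ack,done,err} ↦ offer{ack,done,err}  (⊕→&)
    • ack:
      recv[Int] ↦ send[Int]
        send[Str] ↦ recv[Str]
          recv[Str] ↦ send[Str]
            offer{ack,err} ↦ select{ack,err}  (offer→select)
              • ack:
                end ↦ end
              • err:
                Z ↦ Z
    • done:
      send[Int] ↦ recv[Int]
        offer{retry,data} ↦ select{retry,data}  (offer→select)
          • retry:
            send[Int] ↦ recv[Int]
              select{stop,ok} ↦ offer{stop,ok}  (⊕→&)
                • stop:
                  Z ↦ Z
                • ok:
                  Z ↦ Z
          • data:
            offer{more,err,done} ↦ select{more,err,done}  (offer→select)
              • more:
                recv[Int] ↦ send[Int]
                  Z ↦ Z
              • err:
                send[Unit] ↦ recv[Unit]
                  Z ↦ Z
              • done:
                offer{ack,retry} ↦ select{ack,retry}  (offer→select)
                  • ack:
                    end ↦ end
                  • retry:
                    Z ↦ Z
    • err:
      offer{done,retry,ack} ↦ select{done,retry,ack}  (offer→select)
        • done:
          select{err,retry,stop} ↦ offer{err,retry,stop}  (⊕→&)
            • err:
              select{ok,ack,data} ↦ offer{ok,ack,data}  (⊕→&)
                • ok:
                  recv[Int] ↦ send[Int]
                    end ↦ end
                • ack:
                  select{ok,retry,stop} ↦ offer{ok,retry,stop}  (⊕→&)
                    • ok:
                      Z ↦ Z
                    • retry:
                      end ↦ end
                    • stop:
                      end ↦ end
                • data:
                  recv[Unit] ↦ send[Unit]
                    Z ↦ Z
            • retry:
              offer{stop,err} ↦ select{stop,err}  (offer→select)
                • stop:
                  recv[Int] ↦ send[Int]
                    end ↦ end
                • err:
                  send[Bool] ↦ recv[Bool]
                    Z ↦ Z
            • stop:
              recv[Int] ↦ send[Int]
                select{done,err,more} ↦ offer{done,err,more}  (⊕→&)
                  • done:
                    Z ↦ Z
                  • err:
                    Z ↦ Z
                  • more:
                    Z ↦ Z
        • retry:
          send[Unit] ↦ recv[Unit]
            offer{data,err,ack} ↦ select{data,err,ack}  (offer→select)
              • data:
                recv[Unit] ↦ send[Unit]
                  Z ↦ Z
              • err:
                offer{retry,more,data} ↦ select{retry,more,data}  (offer→select)
                  • retry:
                    Z ↦ Z
                  • more:
                    end ↦ end
                  • data:
                    Z ↦ Z
              • ack:
                select{ack,retry,stop} ↦ offer{ack,retry,stop}  (⊕→&)
                  • ack:
                    Z ↦ Z
                  • retry:
                    Z ↦ Z
                  • stop:
                    Z ↦ Z
        • ack:
          recv[Unit] ↦ send[Unit]
            send[Str] ↦ recv[Str]
              send[Bool] ↦ recv[Bool]
                Z ↦ Z

μZ.offer{ack: send[Int].recv[Str].send[Str].select{ack: end, err: Z}, done: recv[Int].select{retry: recv[Int].offer{stop: Z, ok: Z}, data: select{more: send[Int].Z, err: recv[Unit].Z, done: select{ack: end, retry: Z}}}, err: select{done: offer{err: offer{ok: send[Int].end, ack: offer{ok: Z, retry: end, stop: end}, data: send[Unit].Z}, retry: select{stop: send[Int].end, err: recv[Bool].Z}, stop: send[Int].offer{done: Z, err: Z, more: Z}}, retry: recv[Unit].select{data: send[Unit].Z, err: select{retry: Z, more: end, data: Z}, ack: offer{ack: Z, retry: Z, stop: Z}}, ack: send[Unit].recv[Str].recv[Bool].Z}}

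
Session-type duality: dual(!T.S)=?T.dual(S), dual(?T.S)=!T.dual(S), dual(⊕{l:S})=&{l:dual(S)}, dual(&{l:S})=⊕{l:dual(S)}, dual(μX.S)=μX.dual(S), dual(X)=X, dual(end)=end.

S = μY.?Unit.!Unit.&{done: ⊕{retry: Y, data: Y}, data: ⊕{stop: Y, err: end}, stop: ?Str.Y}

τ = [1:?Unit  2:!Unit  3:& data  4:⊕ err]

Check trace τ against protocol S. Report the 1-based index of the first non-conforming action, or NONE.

NONE

@1 ?Unit  ✓  cont: !Unit.&{done: ⊕{retry: μY.…, data: μY.…}, data: ⊕{stop: μY.…, err: end}, stop: ?Str.μY.…}
@2 !Unit  ✓  cont: &{done: ⊕{retry: μY.…, data: μY.…}, data: ⊕{stop: μY.…, err: end}, stop: ?Str.μY.…}
@3 & data  ✓  cont: ⊕{stop: μY.…, err: end}
@4 ⊕ err  ✓  cont: end
τ conforms to S (length 4)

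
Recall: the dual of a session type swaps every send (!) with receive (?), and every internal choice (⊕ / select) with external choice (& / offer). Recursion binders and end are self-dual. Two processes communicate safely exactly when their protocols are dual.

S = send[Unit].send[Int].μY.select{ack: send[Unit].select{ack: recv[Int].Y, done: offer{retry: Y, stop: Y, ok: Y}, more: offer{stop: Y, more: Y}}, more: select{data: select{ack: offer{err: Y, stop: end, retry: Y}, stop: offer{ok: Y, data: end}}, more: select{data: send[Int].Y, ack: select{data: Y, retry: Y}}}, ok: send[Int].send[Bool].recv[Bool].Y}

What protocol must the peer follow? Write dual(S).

recv[Unit].recv[Int].μY.offer{ack: recv[Unit].offer{ack: send[Int].Y, done: select{retry: Y, stop: Y, ok: Y}, more: select{stop: Y, more: Y}}, more: offer{data: offer{ack: select{err: Y, stop: end, retry: Y}, stop: select{ok: Y, data: end}}, more: offer{data: recv[Int].Y, ack: offer{data: Y, retry: Y}}}, ok: recv[Int].recv[Bool].send[Bool].Y}

send[Unit] = recv[Unit]
  send[Int] = recv[Int]
    μY = μY  (μ self-dual)
      select{ack,more,ok} = offer{ack,more,ok}  (select→offer)
        [ack]
          send[Unit] = recv[Unit]
            select{ack,done,more} = offer{ack,done,more}  (select→offer)
              [ack]
                recv[Int] = send[Int]
                  dual(Y) = Y
              [done]
                offer{retry,stop,ok} = select{retry,stop,ok}  (external→internal)
                  [retry]
                    dual(Y) = Y
                  [stop]
                    dual(Y) = Y
                  [ok]
                    dual(Y) = Y
              [more]
                offer{stop,more} = select{stop,more}  (external→internal)
                  [stop]
                    dual(Y) = Y
                  [more]
                    dual(Y) = Y
        [more]
          select{data,more} = offer{data,more}  (select→offer)
            [data]
              select{ack,stop} = offer{ack,stop}  (select→offer)
                [ack]
                  offer{err,stop,retry} = select{err,stop,retry}  (external→internal)
                    [err]
                      dual(Y) = Y
                    [stop]
                      dual(end) = end
                    [retry]
                      dual(Y) = Y
                [stop]
                  offer{ok,data} = select{ok,data}  (external→internal)
                    [ok]
                      dual(Y) = Y
                    [data]
                      dual(end) = end
            [more]
              select{data,ack} = offer{data,ack}  (select→offer)
                [data]
                  send[Int] = recv[Int]
                    dual(Y) = Y
                [ack]
                  select{data,retry} = offer{data,retry}  (select→offer)
                    [data]
                      dual(Y) = Y
                    [retry]
                      dual(Y) = Y
        [ok]
          send[Int] = recv[Int]
            send[Bool] = recv[Bool]
              recv[Bool] = send[Bool]
                dual(Y) = Y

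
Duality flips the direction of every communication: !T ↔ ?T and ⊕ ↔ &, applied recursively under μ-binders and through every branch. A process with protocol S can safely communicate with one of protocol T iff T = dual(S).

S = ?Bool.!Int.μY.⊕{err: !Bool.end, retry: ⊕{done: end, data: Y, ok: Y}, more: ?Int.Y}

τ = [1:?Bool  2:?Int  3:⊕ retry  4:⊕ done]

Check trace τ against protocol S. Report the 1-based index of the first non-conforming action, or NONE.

2

step 1: ?Bool  ok  now at !Int.μY.…
step 2: got ?Int, protocol expects !Int  ✗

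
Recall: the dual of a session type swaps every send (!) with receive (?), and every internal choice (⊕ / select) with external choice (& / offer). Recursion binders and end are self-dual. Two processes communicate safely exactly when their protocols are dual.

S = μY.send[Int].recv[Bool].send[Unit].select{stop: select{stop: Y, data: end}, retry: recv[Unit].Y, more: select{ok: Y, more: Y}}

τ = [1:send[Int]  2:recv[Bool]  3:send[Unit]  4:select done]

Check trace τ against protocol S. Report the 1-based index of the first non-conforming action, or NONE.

step 1: send[Int]  ✓  now at recv[Bool].send[Unit].select{stop: select{stop: μY.…, data: end}, retry: recv[Unit].μY.…, more: select{ok: μY.…, more: μY.…}}
step 2: recv[Bool]  ✓  now at send[Unit].select{stop: select{stop: μY.…, data: end}, retry: recv[Unit].μY.…, more: select{ok: μY.…, more: μY.…}}
step 3: send[Unit]  ✓  now at select{stop: select{stop: μY.…, data: end}, retry: recv[Unit].μY.…, more: select{ok: μY.…, more: μY.…}}
step 4: got select done, protocol expects select stop or select retry or select more  ✗

4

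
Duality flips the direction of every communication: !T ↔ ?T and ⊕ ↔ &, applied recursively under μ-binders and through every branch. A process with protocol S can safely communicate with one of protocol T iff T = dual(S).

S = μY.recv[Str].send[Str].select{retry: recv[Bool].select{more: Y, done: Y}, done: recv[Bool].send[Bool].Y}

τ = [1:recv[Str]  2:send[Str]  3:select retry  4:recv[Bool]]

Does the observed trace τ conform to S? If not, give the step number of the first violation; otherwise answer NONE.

step 1: recv[Str]  ok  residual = send[Str].select{retry: recv[Bool].select{more: μY.…, done: μY.…}, done: recv[Bool].send[Bool].μY.…}
step 2: send[Str]  ok  residual = select{retry: recv[Bool].select{more: μY.…, done: μY.…}, done: recv[Bool].send[Bool].μY.…}
step 3: select retry  ok  residual = recv[Bool].select{more: μY.…, done: μY.…}
step 4: recv[Bool]  ok  residual = select{more: μY.…, done: μY.…}
trace exhausted — no violation

NONE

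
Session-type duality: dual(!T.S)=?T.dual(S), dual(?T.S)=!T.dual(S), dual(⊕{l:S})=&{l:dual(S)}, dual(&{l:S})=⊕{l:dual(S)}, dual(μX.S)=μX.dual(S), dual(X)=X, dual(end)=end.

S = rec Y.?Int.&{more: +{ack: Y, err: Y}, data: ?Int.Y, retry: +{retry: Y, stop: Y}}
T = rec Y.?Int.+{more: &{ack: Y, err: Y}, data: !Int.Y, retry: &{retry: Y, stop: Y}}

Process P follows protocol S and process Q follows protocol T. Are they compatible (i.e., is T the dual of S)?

rec Y vs rec Y  ✓ (binder kept)
  ?Int vs ?Int  ✗ same direction on both sides — not dual

NO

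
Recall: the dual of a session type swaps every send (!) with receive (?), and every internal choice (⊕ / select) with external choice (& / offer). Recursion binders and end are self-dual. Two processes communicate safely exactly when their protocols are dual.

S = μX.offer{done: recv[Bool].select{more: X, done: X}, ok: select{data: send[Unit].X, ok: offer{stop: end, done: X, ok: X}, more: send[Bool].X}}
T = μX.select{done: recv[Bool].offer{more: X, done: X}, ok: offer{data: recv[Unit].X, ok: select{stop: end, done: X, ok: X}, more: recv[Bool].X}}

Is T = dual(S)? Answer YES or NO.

NO

μX ‖ μX  match (binder kept)
  offer{done,ok} ‖ select{done,ok}  match label sets agree
    • done:
      recv[Bool] ‖ recv[Bool]  ✗ same direction on both sides — not dual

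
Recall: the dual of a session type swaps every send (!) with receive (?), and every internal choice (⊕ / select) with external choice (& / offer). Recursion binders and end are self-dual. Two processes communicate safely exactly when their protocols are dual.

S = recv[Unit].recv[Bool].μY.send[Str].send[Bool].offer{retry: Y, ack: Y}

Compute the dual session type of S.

send[Unit].send[Bool].μY.recv[Str].recv[Bool].select{retry: Y, ack: Y}

recv[Unit] ↦ send[Unit]
  recv[Bool] ↦ send[Bool]
    μY ↦ μY  (rec unchanged)
      send[Str] ↦ recv[Str]
        send[Bool] ↦ recv[Bool]
          offer{retry,ack} ↦ select{retry,ack}  (external→internal)
            [retry]
              dual(Y) = Y
            [ack]
              dual(Y) = Y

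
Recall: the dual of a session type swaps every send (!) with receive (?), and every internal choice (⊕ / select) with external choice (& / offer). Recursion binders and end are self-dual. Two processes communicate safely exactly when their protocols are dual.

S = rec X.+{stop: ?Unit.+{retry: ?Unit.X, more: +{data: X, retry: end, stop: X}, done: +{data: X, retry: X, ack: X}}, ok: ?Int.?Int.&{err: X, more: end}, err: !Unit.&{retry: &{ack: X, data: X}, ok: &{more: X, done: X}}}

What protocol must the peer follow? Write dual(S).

rec X ↦ rec X  (binder kept)
  +{stop,ok,err} ↦ &{stop,ok,err}  (internal→external)
    • stop:
      ?Unit ↦ !Unit
        +{retry,more,done} ↦ &{retry,more,done}  (internal→external)
          • retry:
            ?Unit ↦ !Unit
              X ↦ X
          • more:
            +{data,retry,stop} ↦ &{data,retry,stop}  (internal→external)
              • data:
                X ↦ X
              • retry:
                end ↦ end
              • stop:
                X ↦ X
          • done:
            +{data,retry,ack} ↦ &{data,retry,ack}  (internal→external)
              • data:
                X ↦ X
              • retry:
                X ↦ X
              • ack:
                X ↦ X
    • ok:
      ?Int ↦ !Int
        ?Int ↦ !Int
          &{err,more} ↦ +{err,more}  (&→⊕)
            • err:
              X ↦ X
            • more:
              end ↦ end
    • err:
      !Unit ↦ ?Unit
        &{retry,ok} ↦ +{retry,ok}  (&→⊕)
          • retry:
            &{ack,data} ↦ +{ack,data}  (&→⊕)
              • ack:
                X ↦ X
              • data:
                X ↦ X
          • ok:
            &{more,done} ↦ +{more,done}  (&→⊕)
              • more:
                X ↦ X
              • done:
                X ↦ X

rec X.&{stop: !Unit.&{retry: !Unit.X, more: &{data: X, retry: end, stop: X}, done: &{data: X, retry: X, ack: X}}, ok: !Int.!Int.+{err: X, more: end}, err: ?Unit.+{retry: +{ack: X, data: X}, ok: +{more: X, done: X}}}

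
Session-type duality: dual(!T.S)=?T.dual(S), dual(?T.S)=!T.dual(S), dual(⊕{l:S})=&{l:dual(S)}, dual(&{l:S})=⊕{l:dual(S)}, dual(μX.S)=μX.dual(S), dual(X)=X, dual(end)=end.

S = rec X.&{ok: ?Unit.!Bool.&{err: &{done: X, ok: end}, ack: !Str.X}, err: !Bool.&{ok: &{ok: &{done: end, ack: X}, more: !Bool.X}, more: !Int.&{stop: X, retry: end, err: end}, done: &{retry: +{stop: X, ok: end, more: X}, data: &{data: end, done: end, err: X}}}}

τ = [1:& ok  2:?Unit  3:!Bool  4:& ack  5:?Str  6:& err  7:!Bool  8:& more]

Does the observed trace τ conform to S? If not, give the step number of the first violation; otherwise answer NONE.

[1] & ok  ✓  residual = ?Unit.!Bool.&{err: &{done: rec X.…, ok: end}, ack: !Str.rec X.…}
[2] ?Unit  ✓  residual = !Bool.&{err: &{done: rec X.…, ok: end}, ack: !Str.rec X.…}
[3] !Bool  ✓  residual = &{err: &{done: rec X.…, ok: end}, ack: !Str.rec X.…}
[4] & ack  ✓  residual = !Str.rec X.…
[5] got ?Str, protocol expects !Str  ✗

5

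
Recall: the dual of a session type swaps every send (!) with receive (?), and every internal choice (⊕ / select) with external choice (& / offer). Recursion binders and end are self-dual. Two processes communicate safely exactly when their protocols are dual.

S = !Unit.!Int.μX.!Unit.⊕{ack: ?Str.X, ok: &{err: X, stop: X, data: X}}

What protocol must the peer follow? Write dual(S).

?Unit.?Int.μX.?Unit.&{ack: !Str.X, ok: ⊕{err: X, stop: X, data: X}}

!Unit = ?Unit
  !Int = ?Int
    μX = μX  (rec unchanged)
      !Unit = ?Unit
        ⊕{ack,ok} = &{ack,ok}  (⊕→&)
          • ack:
            ?Str = !Str
              dual(X) = X
          • ok:
            &{err,stop,data} = ⊕{err,stop,data}  (&→⊕)
              • err:
                dual(X) = X
              • stop:
                dual(X) = X
              • data:
                dual(X) = X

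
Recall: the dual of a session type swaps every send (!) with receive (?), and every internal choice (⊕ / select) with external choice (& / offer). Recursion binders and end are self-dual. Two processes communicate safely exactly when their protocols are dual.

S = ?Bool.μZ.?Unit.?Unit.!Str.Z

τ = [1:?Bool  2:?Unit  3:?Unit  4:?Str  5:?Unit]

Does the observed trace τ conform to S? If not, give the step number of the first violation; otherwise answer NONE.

4

step 1: ?Bool  ✓  now at μZ.…
step 2: ?Unit  ✓  now at ?Unit.!Str.μZ.…
step 3: ?Unit  ✓  now at !Str.μZ.…
step 4: got ?Str, protocol expects !Str  ✗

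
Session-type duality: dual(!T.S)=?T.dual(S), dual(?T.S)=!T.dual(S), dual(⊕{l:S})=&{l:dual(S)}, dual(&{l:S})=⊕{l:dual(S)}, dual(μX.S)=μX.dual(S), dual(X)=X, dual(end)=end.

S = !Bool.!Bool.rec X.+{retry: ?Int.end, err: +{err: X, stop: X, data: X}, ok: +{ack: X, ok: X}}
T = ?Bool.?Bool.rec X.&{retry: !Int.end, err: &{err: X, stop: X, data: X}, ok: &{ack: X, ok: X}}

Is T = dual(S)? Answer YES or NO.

YES

!Bool ‖ ?Bool  ok
  !Bool ‖ ?Bool  ok
    rec X ‖ rec X  ok (μ self-dual)
      +{retry,err,ok} ‖ &{retry,err,ok}  ok label sets agree
        [retry]
          ?Int ‖ !Int  ok
            end ‖ end  ok
        [err]
          +{err,stop,data} ‖ &{err,stop,data}  ok label sets agree
            [err]
              X ‖ X  ok
            [stop]
              X ‖ X  ok
            [data]
              X ‖ X  ok
        [ok]
          +{ack,ok} ‖ &{ack,ok}  ok label sets agree
            [ack]
              X ‖ X  ok
            [ok]
              X ‖ X  ok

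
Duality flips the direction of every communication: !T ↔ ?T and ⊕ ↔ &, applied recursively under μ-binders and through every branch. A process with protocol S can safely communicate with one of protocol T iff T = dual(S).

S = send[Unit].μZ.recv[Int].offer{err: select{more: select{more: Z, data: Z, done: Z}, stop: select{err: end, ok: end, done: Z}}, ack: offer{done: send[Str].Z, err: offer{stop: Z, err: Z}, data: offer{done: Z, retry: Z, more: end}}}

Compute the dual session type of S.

recv[Unit].μZ.send[Int].select{err: offer{more: offer{more: Z, data: Z, done: Z}, stop: offer{err: end, ok: end, done: Z}}, ack: select{done: recv[Str].Z, err: select{stop: Z, err: Z}, data: select{done: Z, retry: Z, more: end}}}

send[Unit] → recv[Unit]
  μZ → μZ  (binder kept)
    recv[Int] → send[Int]
      offer{err,ack} → select{err,ack}  (offer→select)
        • err:
          select{more,stop} → offer{more,stop}  (internal→external)
            • more:
              select{more,data,done} → offer{more,data,done}  (internal→external)
                • more:
                  dual(Z) = Z
                • data:
                  dual(Z) = Z
                • done:
                  dual(Z) = Z
            • stop:
              select{err,ok,done} → offer{err,ok,done}  (internal→external)
                • err:
                  dual(end) = end
                • ok:
                  dual(end) = end
                • done:
                  dual(Z) = Z
        • ack:
          offer{done,err,data} → select{done,err,data}  (offer→select)
            • done:
              send[Str] → recv[Str]
                dual(Z) = Z
            • err:
              offer{stop,err} → select{stop,err}  (offer→select)
                • stop:
                  dual(Z) = Z
                • err:
                  dual(Z) = Z
            • data:
              offer{done,retry,more} → select{done,retry,more}  (offer→select)
                • done:
                  dual(Z) = Z
                • retry:
                  dual(Z) = Z
                • more:
                  dual(end) = end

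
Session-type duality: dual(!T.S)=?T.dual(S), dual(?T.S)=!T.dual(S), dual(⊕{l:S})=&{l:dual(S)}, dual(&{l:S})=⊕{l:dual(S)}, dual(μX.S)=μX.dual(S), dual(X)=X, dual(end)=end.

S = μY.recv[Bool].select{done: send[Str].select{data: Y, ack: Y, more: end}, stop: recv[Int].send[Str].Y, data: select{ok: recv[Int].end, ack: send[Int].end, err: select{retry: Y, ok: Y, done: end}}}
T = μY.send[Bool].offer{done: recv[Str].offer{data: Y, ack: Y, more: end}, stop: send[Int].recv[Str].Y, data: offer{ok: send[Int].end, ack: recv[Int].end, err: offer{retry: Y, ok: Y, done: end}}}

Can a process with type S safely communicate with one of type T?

μY | μY  match (rec unchanged)
  recv[Bool] | send[Bool]  match
    select{done,stop,data} | offer{done,stop,data}  match label sets agree
      case done:
        send[Str] | recv[Str]  match
          select{data,ack,more} | offer{data,ack,more}  match label sets agree
            case data:
              Y | Y  match
            case ack:
              Y | Y  match
            case more:
              end | end  match
      case stop:
        recv[Int] | send[Int]  match
          send[Str] | recv[Str]  match
            Y | Y  match
      case data:
        select{ok,ack,err} | offer{ok,ack,err}  match label sets agree
          case ok:
            recv[Int] | send[Int]  match
              end | end  match
          case ack:
            send[Int] | recv[Int]  match
              end | end  match
          case err:
            select{retry,ok,done} | offer{retry,ok,done}  match label sets agree
              case retry:
                Y | Y  match
              case ok:
                Y | Y  match
              case done:
                end | end  match

YES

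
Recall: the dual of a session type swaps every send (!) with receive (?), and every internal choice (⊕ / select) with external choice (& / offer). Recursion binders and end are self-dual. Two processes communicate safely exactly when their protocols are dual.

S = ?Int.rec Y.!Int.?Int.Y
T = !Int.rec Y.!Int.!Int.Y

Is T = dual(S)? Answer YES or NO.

NO

?Int | !Int  ✓
  rec Y | rec Y  ✓ (binder kept)
    !Int | !Int  ✗ same direction on both sides — not dual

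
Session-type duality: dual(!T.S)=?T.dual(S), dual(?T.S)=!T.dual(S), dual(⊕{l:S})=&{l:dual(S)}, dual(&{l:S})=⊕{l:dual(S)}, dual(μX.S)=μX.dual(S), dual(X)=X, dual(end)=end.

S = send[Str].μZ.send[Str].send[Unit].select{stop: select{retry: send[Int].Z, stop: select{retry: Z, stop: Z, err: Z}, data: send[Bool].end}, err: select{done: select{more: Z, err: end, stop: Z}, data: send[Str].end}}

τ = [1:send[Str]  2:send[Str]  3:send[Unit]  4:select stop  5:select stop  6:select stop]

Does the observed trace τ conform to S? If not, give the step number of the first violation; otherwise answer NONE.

NONE

[1] send[Str]  ok  now at μZ.…
[2] send[Str]  ok  now at send[Unit].select{stop: select{retry: send[Int].μZ.…, stop: select{retry: μZ.…, stop: μZ.…, err: μZ.…}, data: send[Bool].end}, err: select{done: select{more: μZ.…, err: end, stop: μZ.…}, data: send[Str].end}}
[3] send[Unit]  ok  now at select{stop: select{retry: send[Int].μZ.…, stop: select{retry: μZ.…, stop: μZ.…, err: μZ.…}, data: send[Bool].end}, err: select{done: select{more: μZ.…, err: end, stop: μZ.…}, data: send[Str].end}}
[4] select stop  ok  now at select{retry: send[Int].μZ.…, stop: select{retry: μZ.…, stop: μZ.…, err: μZ.…}, data: send[Bool].end}
[5] select stop  ok  now at select{retry: μZ.…, stop: μZ.…, err: μZ.…}
[6] select stop  ok  now at μZ.…
all 6 steps conform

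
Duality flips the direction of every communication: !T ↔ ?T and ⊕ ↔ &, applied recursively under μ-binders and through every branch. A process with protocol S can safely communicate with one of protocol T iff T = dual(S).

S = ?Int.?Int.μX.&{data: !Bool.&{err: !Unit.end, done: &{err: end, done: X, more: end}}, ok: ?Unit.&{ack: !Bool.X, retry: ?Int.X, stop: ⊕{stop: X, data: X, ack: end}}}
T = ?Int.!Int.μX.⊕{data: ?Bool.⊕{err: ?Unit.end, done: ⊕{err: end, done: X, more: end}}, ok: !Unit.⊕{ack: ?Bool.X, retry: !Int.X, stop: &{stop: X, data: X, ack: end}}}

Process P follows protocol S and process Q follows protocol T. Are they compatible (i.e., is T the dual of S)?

?Int vs ?Int  ✗ same direction on both sides — not dual

NO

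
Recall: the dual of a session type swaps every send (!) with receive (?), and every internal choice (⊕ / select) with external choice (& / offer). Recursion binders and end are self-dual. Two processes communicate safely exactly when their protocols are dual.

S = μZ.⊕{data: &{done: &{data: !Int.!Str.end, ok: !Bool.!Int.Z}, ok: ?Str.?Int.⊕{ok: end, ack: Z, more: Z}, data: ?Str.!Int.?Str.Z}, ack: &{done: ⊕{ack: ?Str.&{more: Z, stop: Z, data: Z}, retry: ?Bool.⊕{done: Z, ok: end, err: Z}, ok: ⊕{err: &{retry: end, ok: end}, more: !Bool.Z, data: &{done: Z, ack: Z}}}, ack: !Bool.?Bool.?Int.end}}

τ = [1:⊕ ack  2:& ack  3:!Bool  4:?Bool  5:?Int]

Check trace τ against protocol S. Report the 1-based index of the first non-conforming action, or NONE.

NONE

step 1: ⊕ ack  ok  residual = &{done: ⊕{ack: ?Str.&{more: μZ.…, stop: μZ.…, data: μZ.…}, retry: ?Bool.⊕{done: μZ.…, ok: end, err: μZ.…}, ok: ⊕{err: &{retry: end, ok: end}, more: !Bool.μZ.…, data: &{done: μZ.…, ack: μZ.…}}}, ack: !Bool.?Bool.?Int.end}
step 2: & ack  ok  residual = !Bool.?Bool.?Int.end
step 3: !Bool  ok  residual = ?Bool.?Int.end
step 4: ?Bool  ok  residual = ?Int.end
step 5: ?Int  ok  residual = end
τ conforms to S (length 5)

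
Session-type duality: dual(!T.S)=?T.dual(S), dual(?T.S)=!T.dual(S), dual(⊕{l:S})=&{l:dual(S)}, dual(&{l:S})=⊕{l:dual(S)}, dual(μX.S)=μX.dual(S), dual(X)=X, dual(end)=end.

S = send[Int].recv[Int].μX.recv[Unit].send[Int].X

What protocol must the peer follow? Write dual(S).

send[Int] ↦ recv[Int]
  recv[Int] ↦ send[Int]
    μX ↦ μX  (binder kept)
      recv[Unit] ↦ send[Unit]
        send[Int] ↦ recv[Int]
          X ↦ X

recv[Int].send[Int].μX.send[Unit].recv[Int].X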